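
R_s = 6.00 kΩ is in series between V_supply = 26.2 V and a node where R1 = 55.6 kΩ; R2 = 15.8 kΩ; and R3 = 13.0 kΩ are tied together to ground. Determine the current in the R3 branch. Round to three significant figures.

I ≈ 1.03 mA

Parallel bank: R_p = 1/(1/55.6 + 1/15.8 + 1/13.0) = 6.321 kΩ.
Node voltage V_A = V_supply · R_p/(R_s + R_p) = 26.2 × 0.5130 = 13.44 V.
Branch current I = V_A/R3 = 13.44/13.0 = 1.034 mA.
(Equivalently: I_total = 2.126 mA, then current-divider fraction G_k/ΣG = 0.4862.)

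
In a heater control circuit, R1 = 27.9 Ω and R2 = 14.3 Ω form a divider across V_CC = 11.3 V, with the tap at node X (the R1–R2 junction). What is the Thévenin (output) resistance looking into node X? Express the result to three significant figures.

Zeroing V_CC shorts the top of R1 to ground, so R_th = R1 ‖ R2 = 9.454 Ω.

R_th ≈ 9.45 Ω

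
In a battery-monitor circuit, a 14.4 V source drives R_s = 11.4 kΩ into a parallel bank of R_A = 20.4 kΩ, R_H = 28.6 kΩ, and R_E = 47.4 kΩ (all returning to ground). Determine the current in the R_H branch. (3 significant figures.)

I ≈ 0.229 mA

Parallel bank: R_p = 1/(1/20.4 + 1/28.6 + 1/47.4) = 9.516 kΩ.
V_A = 14.4 × 9.516/20.92 = 6.552 V.
I(R_H) = V_A / R_H = 6.552/28.6 = 0.2291 mA.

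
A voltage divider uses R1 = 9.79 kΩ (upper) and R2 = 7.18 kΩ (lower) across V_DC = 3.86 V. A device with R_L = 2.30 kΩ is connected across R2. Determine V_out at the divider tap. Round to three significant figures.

R2 ‖ R_L = (7.18 × 2.30)/(7.18 + 2.30) = 1.742 kΩ.
Then V_out = V_DC · R2'/(R1 + R2') = 3.86 × 1.742/11.53 = 0.5831 V.

V_out ≈ 0.583 V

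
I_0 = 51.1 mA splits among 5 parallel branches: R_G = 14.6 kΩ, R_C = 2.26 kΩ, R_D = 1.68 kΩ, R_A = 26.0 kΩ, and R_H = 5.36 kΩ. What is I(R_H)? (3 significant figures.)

I ≈ 7.16 mA

Total conductance ΣG = 1/14.6 + 1/2.26 + 1/1.68 + 1/26.0 + 1/5.36 = 1.331 (units of 1/kΩ).
Current divider: I(R_H) = I_0 · G_k/ΣG = 51.1 × (0.1866/1.331) = 51.1 × 0.1401 = 7.161 mA.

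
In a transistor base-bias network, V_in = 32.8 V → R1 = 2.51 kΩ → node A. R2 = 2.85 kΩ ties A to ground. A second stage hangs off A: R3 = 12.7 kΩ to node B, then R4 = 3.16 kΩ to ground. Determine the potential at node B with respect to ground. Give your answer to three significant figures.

V_B ≈ 3.21 V

The second stage (R3 + R4 = 15.86 kΩ) loads node A in parallel with R2.
R2 ‖ (R3+R4) = 2.416 kΩ.
V_A = 32.8 × 2.416/(2.51 + 2.416) = 16.09 V.
Stage 2 is unloaded, so V_B = V_A · R4/(R3+R4) = 16.09 × 3.16/15.86 = 3.205 V.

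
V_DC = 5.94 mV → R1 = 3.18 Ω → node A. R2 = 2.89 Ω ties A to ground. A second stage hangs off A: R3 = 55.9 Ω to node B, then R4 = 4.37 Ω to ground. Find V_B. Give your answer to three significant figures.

V_B ≈ 0.200 mV

Looking into the second stage from A: R3 + R4 = 60.27 Ω appears in parallel with R2.
R2 ‖ (R3+R4) = 2.758 Ω.
V_A = 5.94 × 2.758/(3.18 + 2.758) = 2.759 mV.
Then the unloaded second divider: V_B = V_A × R4/(R3+R4) = 2.759 × 0.07251 = 0.2000 mV.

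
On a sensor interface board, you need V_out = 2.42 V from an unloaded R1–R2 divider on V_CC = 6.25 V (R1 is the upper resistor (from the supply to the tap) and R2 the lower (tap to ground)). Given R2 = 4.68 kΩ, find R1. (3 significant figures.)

R1 ≈ 7.41 kΩ

The divider ratio is R2/(R1+R2) = 2.42/6.25 = 0.3872.
Rearranging, R1 = R2·(1−k)/k = 4.68 × 1.583 = 7.407 kΩ.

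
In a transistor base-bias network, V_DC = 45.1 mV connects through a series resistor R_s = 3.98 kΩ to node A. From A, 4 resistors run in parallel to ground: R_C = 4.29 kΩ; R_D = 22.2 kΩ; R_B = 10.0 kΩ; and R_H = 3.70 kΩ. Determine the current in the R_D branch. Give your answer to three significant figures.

I ≈ 0.567 µA

Parallel bank: R_p = 1/(1/4.29 + 1/22.2 + 1/10.0 + 1/3.70) = 1.542 kΩ.
Node voltage V_A = V_DC · R_p/(R_s + R_p) = 45.1 × 0.2793 = 12.60 mV.
Branch current I = V_A/R_D = 12.60/22.2 = 0.5674 µA.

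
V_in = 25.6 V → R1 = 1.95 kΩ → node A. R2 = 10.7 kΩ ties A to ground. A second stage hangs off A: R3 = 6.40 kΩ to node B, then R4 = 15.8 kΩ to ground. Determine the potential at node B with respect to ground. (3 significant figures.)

V_B ≈ 14.3 V

Node A sees R2 in parallel with the series input of stage 2, R3 + R4 = 22.20 kΩ.
R2 ‖ (R3+R4) = 7.220 kΩ.
V_A = 25.6 × 7.220/(1.95 + 7.220) = 20.16 V.
Then the unloaded second divider: V_B = V_A × R4/(R3+R4) = 20.16 × 0.7117 = 14.35 V.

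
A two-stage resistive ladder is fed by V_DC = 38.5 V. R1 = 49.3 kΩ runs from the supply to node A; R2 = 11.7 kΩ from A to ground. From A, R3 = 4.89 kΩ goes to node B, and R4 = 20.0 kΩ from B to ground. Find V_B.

V_B ≈ 4.30 V

The second stage (R3 + R4 = 24.89 kΩ) loads node A in parallel with R2.
R2 ‖ (R3+R4) = 7.959 kΩ.
First divider: V_A = V_DC · 7.959/(49.3 + 7.959) = 5.351 V.
Then the unloaded second divider: V_B = V_A × R4/(R3+R4) = 5.351 × 0.8035 = 4.300 V.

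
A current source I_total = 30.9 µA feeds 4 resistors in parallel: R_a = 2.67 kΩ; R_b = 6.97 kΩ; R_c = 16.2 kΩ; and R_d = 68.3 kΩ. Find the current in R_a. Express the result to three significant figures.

ΣG = 1/2.67 + 1/6.97 + 1/16.2 + 1/68.3 = 0.5944.
Current divider: I(R_a) = I_total · G_k/ΣG = 30.9 × (0.3745/0.5944) = 30.9 × 0.6301 = 19.47 µA.

I ≈ 19.5 µA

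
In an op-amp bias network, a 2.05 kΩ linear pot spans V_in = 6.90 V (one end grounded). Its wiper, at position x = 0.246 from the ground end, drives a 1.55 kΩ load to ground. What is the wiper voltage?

V_out ≈ 1.36 V

Split the track: R_lower = x·R_p = 0.5043 kΩ, R_upper = (1−x)·R_p = 1.546 kΩ.
Lower segment in parallel with the load: 0.5043 ‖ 1.55 = 0.3805 kΩ.
Then V_out = V_in · 0.3805/(1.546 + 0.3805) = 1.363 V.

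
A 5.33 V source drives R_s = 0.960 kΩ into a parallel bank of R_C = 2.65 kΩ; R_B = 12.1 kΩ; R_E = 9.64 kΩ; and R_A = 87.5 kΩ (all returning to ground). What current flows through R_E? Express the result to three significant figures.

Combine the parallel branches: R_p = (1/2.65 + 1/12.1 + 1/9.64 + 1/87.5)⁻¹ = 1.739 kΩ.
V_A = 5.33 × 1.739/2.699 = 3.434 V.
I(R_E) = V_A / R_E = 3.434/9.64 = 0.3562 mA.

I ≈ 0.356 mA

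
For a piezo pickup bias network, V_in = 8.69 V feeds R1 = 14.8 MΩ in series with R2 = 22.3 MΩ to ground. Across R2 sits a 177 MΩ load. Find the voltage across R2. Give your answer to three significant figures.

The load sits in parallel with R2, giving an effective lower resistance R2' = R2·R_L/(R2+R_L) = 19.80 MΩ.
Voltage divider with the loaded lower leg: V_out = 8.69 × 19.80/(14.8 + 19.80) = 8.69 × 0.5723 = 4.973 V.

V_out ≈ 4.97 V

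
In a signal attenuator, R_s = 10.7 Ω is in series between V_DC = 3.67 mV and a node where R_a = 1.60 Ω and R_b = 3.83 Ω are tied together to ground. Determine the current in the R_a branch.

I ≈ 0.219 mA

Parallel bank: R_p = 1/(1/1.60 + 1/3.83) = 1.129 Ω.
V_A by voltage divider: V_A = 3.67 × 1.129/(10.7 + 1.129) = 0.3501 mV.
I(R_a) = V_A / R_a = 0.3501/1.60 = 0.2188 mA.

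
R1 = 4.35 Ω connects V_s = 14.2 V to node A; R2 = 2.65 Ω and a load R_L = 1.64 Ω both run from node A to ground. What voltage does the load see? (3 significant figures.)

The load sits in parallel with R2, giving an effective lower resistance R2' = R2·R_L/(R2+R_L) = 1.013 Ω.
Voltage divider with the loaded lower leg: V_out = 14.2 × 1.013/(4.35 + 1.013) = 14.2 × 0.1889 = 2.682 V.

V_out ≈ 2.68 V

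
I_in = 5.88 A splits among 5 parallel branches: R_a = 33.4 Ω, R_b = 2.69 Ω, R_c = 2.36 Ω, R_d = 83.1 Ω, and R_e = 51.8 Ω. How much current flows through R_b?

I ≈ 2.55 A

Conductances: ΣG = 1/33.4 + 1/2.69 + 1/2.36 + 1/83.1 + 1/51.8 = 0.8568 (1/Ω).
By the current-divider rule, I = I_in · G_k/ΣG = 5.88 × 0.4339 = 2.551 A.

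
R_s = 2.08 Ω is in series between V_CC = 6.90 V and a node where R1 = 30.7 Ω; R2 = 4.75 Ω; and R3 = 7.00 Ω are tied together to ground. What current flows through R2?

I ≈ 0.806 A

Combine the parallel branches: R_p = (1/30.7 + 1/4.75 + 1/7.00)⁻¹ = 2.591 Ω.
V_A = 6.90 × 2.591/4.671 = 3.827 V.
Branch current I = V_A/R2 = 3.827/4.75 = 0.8058 A.
(Check via current divider: I_total = 1.477 A; share G_k/ΣG = 0.5455 → same result.)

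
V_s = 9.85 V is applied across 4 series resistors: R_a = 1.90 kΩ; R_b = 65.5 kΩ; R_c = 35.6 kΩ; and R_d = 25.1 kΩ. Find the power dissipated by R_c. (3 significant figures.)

The common current is I = 9.85/128.1 = 0.07689 mA.
V(R_c) = I·R = 2.737 V; P = V·I = 2.737 × 0.07689 = 0.2105 mW.

P ≈ 0.210 mW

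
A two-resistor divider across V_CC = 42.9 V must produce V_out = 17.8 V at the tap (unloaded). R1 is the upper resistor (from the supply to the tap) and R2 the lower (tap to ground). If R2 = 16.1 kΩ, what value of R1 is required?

The divider ratio is R2/(R1+R2) = 17.8/42.9 = 0.4149.
Rearranging, R1 = R2·(1−k)/k = 16.1 × 1.410 = 22.70 kΩ.

R1 ≈ 22.7 kΩ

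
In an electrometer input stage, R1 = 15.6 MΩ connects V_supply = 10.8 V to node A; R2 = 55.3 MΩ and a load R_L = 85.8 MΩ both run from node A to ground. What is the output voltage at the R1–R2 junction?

R2 ‖ R_L = (55.3 × 85.8)/(55.3 + 85.8) = 33.63 MΩ.
Then V_out = V_supply · R2'/(R1 + R2') = 10.8 × 33.63/49.23 = 7.377 V.
(Unloaded it would be 8.42 V; the load pulls it down.)

V_out ≈ 7.38 V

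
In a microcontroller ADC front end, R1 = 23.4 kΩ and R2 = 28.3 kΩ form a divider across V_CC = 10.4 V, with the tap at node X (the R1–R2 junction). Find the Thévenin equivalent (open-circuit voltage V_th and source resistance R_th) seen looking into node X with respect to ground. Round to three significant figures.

With X open, the divider is unloaded: V_th = 10.4 × 28.3/51.70 = 5.693 V.
Zeroing V_CC shorts the top of R1 to ground, so R_th = R1 ‖ R2 = 12.81 kΩ.

V_th ≈ 5.69 V, R_th ≈ 12.8 kΩ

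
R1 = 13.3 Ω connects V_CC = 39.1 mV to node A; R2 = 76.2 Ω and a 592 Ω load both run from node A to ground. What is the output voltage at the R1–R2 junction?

V_out ≈ 32.7 mV

First combine the lower leg with the load: R2 ‖ R_L = 67.51 Ω.
Voltage divider with the loaded lower leg: V_out = 39.1 × 67.51/(13.3 + 67.51) = 39.1 × 0.8354 = 32.66 mV.
(Unloaded it would be 33.3 mV; the load pulls it down.)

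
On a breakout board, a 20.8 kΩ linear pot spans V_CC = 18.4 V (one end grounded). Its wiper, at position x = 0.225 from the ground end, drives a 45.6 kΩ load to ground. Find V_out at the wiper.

V_out ≈ 3.83 V

Split the track: R_lower = x·R_p = 4.680 kΩ, R_upper = (1−x)·R_p = 16.12 kΩ.
Lower segment in parallel with the load: 4.680 ‖ 45.6 = 4.244 kΩ.
V_out = 18.4 × 4.244/(16.12 + 4.244) = 3.835 V.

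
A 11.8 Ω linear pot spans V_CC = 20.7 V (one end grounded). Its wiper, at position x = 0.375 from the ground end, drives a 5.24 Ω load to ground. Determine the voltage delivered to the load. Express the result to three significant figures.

V_out ≈ 5.08 V

The pot divides into 7.375 Ω above the wiper and 4.425 Ω below.
(x·R_p) ‖ R_L = 2.399 Ω.
V_out = 20.7 × 2.399/(7.375 + 2.399) = 5.081 V.
(Unloaded: V_out = x·V_CC = 7.76 V.)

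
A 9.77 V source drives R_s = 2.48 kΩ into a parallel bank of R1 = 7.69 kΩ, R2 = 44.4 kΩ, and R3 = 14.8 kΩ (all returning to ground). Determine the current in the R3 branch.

Parallel bank: R_p = 1/(1/7.69 + 1/44.4 + 1/14.8) = 4.543 kΩ.
V_A = 9.77 × 4.543/7.023 = 6.320 V.
Branch current I = V_A/R3 = 6.320/14.8 = 0.4270 mA.

I ≈ 0.427 mA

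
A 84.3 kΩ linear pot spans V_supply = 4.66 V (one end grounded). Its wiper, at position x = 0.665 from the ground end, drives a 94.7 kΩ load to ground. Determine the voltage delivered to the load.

V_out ≈ 2.59 V

Lower segment x·R_p = 56.06 kΩ; upper segment (1−x)·R_p = 28.24 kΩ.
(x·R_p) ‖ R_L = 35.21 kΩ.
Loaded-divider output: V_out = 4.66 × 0.5549 = 2.586 V.
(Unloaded: V_out = x·V_supply = 3.10 V.)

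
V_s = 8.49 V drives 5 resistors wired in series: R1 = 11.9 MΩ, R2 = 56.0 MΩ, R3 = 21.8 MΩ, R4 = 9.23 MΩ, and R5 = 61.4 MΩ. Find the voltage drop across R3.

Series total: ΣR = 11.9 + 56.0 + 21.8 + 9.23 + 61.4 = 160.3 MΩ.
V = V_s · R/ΣR = 8.49 × 0.1360 = 1.154 V.

V ≈ 1.15 V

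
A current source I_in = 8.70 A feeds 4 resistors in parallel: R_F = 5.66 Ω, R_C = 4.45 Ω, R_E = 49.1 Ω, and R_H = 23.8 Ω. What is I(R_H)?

I ≈ 0.788 A

Total conductance ΣG = 1/5.66 + 1/4.45 + 1/49.1 + 1/23.8 = 0.4638 (units of 1/Ω).
R_H takes the fraction G_k/ΣG = 0.04202/0.4638 = 0.09060, so I = 8.70 × 0.09060 = 0.7882 A.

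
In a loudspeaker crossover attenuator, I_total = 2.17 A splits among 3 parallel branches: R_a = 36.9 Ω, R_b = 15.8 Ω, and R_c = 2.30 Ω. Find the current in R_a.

Total conductance ΣG = 1/36.9 + 1/15.8 + 1/2.30 = 0.5252 (units of 1/Ω).
R_a takes the fraction G_k/ΣG = 0.02710/0.5252 = 0.05160, so I = 2.17 × 0.05160 = 0.1120 A.

I ≈ 0.112 A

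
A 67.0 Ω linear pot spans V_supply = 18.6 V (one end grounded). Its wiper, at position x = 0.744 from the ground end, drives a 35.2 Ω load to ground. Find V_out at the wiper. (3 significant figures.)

V_out ≈ 10.2 V

The pot divides into 17.15 Ω above the wiper and 49.85 Ω below.
(x·R_p) ‖ R_L = 20.63 Ω.
V_out = 18.6 × 20.63/(17.15 + 20.63) = 10.16 V.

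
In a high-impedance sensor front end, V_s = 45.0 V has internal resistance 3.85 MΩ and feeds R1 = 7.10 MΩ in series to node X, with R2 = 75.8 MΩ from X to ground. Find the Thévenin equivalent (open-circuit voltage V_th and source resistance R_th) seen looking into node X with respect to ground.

R1' = 3.85 + 7.10 = 10.95 MΩ (source resistance + R1).
V_th is the unloaded tap voltage: V_s · R2/(R1'+R2) = 45.0 × 0.8738 = 39.32 V.
With V_s suppressed (replaced by a short), R_th = R1' ‖ R2 = (10.95 × 75.8)/(10.95 + 75.8) = 9.568 MΩ.

V_th ≈ 39.3 V, R_th ≈ 9.57 MΩ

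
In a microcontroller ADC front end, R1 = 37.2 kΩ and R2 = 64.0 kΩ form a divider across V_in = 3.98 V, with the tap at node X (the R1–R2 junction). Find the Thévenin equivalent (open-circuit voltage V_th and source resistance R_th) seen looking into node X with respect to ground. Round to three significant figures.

With X open, the divider is unloaded: V_th = 3.98 × 64.0/101.2 = 2.517 V.
Looking into X with the source shorted: R_th = R1·R2/(R1+R2) = 37.20 × 64.0/101.2 = 23.53 kΩ.

V_th ≈ 2.52 V, R_th ≈ 23.5 kΩ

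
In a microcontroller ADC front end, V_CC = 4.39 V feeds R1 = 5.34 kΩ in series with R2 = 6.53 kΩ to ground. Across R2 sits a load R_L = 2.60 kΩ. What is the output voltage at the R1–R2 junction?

The load sits in parallel with R2, giving an effective lower resistance R2' = R2·R_L/(R2+R_L) = 1.860 kΩ.
Then V_out = V_CC · R2'/(R1 + R2') = 4.39 × 1.860/7.200 = 1.134 V.
(Unloaded it would be 2.42 V; the load pulls it down.)

V_out ≈ 1.13 V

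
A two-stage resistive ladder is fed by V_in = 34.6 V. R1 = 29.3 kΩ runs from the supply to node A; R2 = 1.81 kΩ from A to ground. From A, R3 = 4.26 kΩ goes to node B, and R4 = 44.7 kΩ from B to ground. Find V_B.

Looking into the second stage from A: R3 + R4 = 48.96 kΩ appears in parallel with R2.
R2 ‖ (R3+R4) = 1.745 kΩ.
First divider: V_A = V_in · 1.745/(29.3 + 1.745) = 1.945 V.
Stage 2 is unloaded, so V_B = V_A · R4/(R3+R4) = 1.945 × 44.7/48.96 = 1.776 V.

V_B ≈ 1.78 V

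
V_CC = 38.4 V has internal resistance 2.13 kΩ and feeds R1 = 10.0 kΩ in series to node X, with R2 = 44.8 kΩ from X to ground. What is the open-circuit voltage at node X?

V_th ≈ 30.2 V

R1' = 2.13 + 10.0 = 12.13 kΩ (source resistance + R1).
V_th is the unloaded tap voltage: V_CC · R2/(R1'+R2) = 38.4 × 0.7869 = 30.22 V.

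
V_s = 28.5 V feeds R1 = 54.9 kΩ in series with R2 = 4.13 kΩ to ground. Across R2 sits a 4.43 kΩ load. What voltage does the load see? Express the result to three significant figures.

V_out ≈ 1.07 V

The load sits in parallel with R2, giving an effective lower resistance R2' = R2·R_L/(R2+R_L) = 2.137 kΩ.
Voltage divider with the loaded lower leg: V_out = 28.5 × 2.137/(54.9 + 2.137) = 28.5 × 0.03747 = 1.068 V.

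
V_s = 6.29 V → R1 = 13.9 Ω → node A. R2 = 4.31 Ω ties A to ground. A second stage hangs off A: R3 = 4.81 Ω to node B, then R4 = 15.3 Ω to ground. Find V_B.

V_B ≈ 0.973 V

Looking into the second stage from A: R3 + R4 = 20.11 Ω appears in parallel with R2.
R2 ‖ (R3+R4) = 3.549 Ω.
First divider: V_A = V_s · 3.549/(13.9 + 3.549) = 1.279 V.
Stage 2 is unloaded, so V_B = V_A · R4/(R3+R4) = 1.279 × 15.3/20.11 = 0.9734 V.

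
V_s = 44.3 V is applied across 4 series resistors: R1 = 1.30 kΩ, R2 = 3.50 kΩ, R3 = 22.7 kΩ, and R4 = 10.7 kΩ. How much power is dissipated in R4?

Series current I = V_s/ΣR = 44.3/38.20 = 1.160 mA.
V(R4) = I·R = 12.41 V; P = V·I = 12.41 × 1.160 = 14.39 mW.

P ≈ 14.4 mW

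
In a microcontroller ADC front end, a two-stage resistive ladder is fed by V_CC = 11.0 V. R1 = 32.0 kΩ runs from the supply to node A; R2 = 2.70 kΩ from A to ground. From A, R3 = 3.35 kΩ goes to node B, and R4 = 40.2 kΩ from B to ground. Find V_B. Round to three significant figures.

The second stage (R3 + R4 = 43.55 kΩ) loads node A in parallel with R2.
Effective lower resistance at A: R2 ‖ 43.55 = 2.542 kΩ.
First divider: V_A = V_CC · 2.542/(32.0 + 2.542) = 0.8096 V.
Then the unloaded second divider: V_B = V_A × R4/(R3+R4) = 0.8096 × 0.9231 = 0.7473 V.

V_B ≈ 0.747 V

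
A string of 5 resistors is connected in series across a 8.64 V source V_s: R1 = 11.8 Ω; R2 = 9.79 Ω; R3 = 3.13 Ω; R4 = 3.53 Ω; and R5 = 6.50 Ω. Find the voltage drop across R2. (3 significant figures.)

Series total: ΣR = 11.8 + 9.79 + 3.13 + 3.53 + 6.50 = 34.75 Ω.
By the voltage-divider rule, V = 8.64 × 9.790/34.75 = 2.434 V.

V ≈ 2.43 V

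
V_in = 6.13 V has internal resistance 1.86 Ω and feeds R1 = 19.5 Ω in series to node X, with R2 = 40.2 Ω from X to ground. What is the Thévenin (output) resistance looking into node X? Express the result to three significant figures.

R1' = 1.86 + 19.5 = 21.36 Ω (source resistance + R1).
With V_in suppressed (replaced by a short), R_th = R1' ‖ R2 = (21.36 × 40.2)/(21.36 + 40.2) = 13.95 Ω.

R_th ≈ 13.9 Ω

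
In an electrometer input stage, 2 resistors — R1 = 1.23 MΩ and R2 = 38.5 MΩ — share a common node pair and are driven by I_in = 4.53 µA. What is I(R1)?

I ≈ 4.39 µA

With just two branches, the current splits inversely with resistance.
So I = 4.53 × 38.5/39.73 = 4.390 µA.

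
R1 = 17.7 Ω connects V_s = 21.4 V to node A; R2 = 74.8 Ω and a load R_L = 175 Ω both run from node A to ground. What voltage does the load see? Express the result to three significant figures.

First combine the lower leg with the load: R2 ‖ R_L = 52.40 Ω.
Now apply the divider: V_out = 21.4 × 0.7475 = 16.00 V.

V_out ≈ 16.0 V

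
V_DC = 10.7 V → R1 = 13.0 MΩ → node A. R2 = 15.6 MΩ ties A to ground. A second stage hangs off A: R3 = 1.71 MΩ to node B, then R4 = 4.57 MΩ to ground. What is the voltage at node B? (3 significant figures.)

V_B ≈ 1.99 V

Looking into the second stage from A: R3 + R4 = 6.280 MΩ appears in parallel with R2.
R2 ‖ (R3+R4) = 4.478 MΩ.
So V_A = 10.7 × 0.2562 = 2.741 V.
Stage 2 is unloaded, so V_B = V_A · R4/(R3+R4) = 2.741 × 4.57/6.280 = 1.995 V.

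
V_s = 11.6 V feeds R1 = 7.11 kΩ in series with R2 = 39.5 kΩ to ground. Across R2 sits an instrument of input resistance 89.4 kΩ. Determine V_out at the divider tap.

V_out ≈ 9.21 V

The load sits in parallel with R2, giving an effective lower resistance R2' = R2·R_L/(R2+R_L) = 27.40 kΩ.
Then V_out = V_s · R2'/(R1 + R2') = 11.6 × 27.40/34.51 = 9.210 V.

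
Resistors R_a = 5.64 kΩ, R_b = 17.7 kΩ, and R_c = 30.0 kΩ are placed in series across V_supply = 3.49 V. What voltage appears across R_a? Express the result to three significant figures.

ΣR = 5.64 + 17.7 + 30.0 = 53.34 kΩ.
V = V_supply · R/ΣR = 3.49 × 0.1057 = 0.3690 V.

V ≈ 0.369 V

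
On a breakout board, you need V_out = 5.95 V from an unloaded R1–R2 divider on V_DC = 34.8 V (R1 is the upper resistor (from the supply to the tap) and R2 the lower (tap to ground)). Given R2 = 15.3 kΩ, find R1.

R1 ≈ 74.2 kΩ

The divider ratio is R2/(R1+R2) = 5.95/34.8 = 0.1710.
Rearranging, R1 = R2·(1−k)/k = 15.3 × 4.849 = 74.19 kΩ.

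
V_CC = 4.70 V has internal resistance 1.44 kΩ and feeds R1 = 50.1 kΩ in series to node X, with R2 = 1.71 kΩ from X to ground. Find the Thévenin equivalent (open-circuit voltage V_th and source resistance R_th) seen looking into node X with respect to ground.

R1' = 1.44 + 50.1 = 51.54 kΩ (source resistance + R1).
V_th is the unloaded tap voltage: V_CC · R2/(R1'+R2) = 4.70 × 0.03211 = 0.1509 V.
With V_CC suppressed (replaced by a short), R_th = R1' ‖ R2 = (51.54 × 1.71)/(51.54 + 1.71) = 1.655 kΩ.

V_th ≈ 0.151 V, R_th ≈ 1.66 kΩ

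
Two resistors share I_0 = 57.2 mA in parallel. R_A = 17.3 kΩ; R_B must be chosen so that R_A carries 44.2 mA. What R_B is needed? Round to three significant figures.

R_B ≈ 58.8 kΩ

Two-branch current divider: I_A = I_0 · R_B/(R_A + R_B).
With f = 0.7727, R_B = R_A · f/(1−f) = 17.3 × 3.400 = 58.82 kΩ.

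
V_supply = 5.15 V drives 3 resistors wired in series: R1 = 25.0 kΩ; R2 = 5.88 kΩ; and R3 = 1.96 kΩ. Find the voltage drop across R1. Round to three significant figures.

Total series resistance ΣR = 25.0 + 5.88 + 1.96 = 32.84 kΩ.
Voltage divider: V = V_supply · (25.00 / 32.84) = 5.15 × 0.7613 = 3.921 V.

V ≈ 3.92 V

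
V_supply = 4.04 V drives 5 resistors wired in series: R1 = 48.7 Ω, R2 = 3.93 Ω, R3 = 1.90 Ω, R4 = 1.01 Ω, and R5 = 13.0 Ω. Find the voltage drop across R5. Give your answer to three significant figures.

Total series resistance ΣR = 48.7 + 3.93 + 1.90 + 1.01 + 13.0 = 68.54 Ω.
V = V_supply · R/ΣR = 4.04 × 0.1897 = 0.7663 V.

V ≈ 0.766 V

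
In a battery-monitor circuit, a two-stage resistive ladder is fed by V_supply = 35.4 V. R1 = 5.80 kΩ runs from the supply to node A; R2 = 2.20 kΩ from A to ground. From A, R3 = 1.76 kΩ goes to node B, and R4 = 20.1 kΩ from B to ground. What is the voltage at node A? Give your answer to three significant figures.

V_A ≈ 9.07 V

Node A sees R2 in parallel with the series input of stage 2, R3 + R4 = 21.86 kΩ.
Effective lower resistance at A: R2 ‖ 21.86 = 1.999 kΩ.
First divider: V_A = V_supply · 1.999/(5.80 + 1.999) = 9.073 V.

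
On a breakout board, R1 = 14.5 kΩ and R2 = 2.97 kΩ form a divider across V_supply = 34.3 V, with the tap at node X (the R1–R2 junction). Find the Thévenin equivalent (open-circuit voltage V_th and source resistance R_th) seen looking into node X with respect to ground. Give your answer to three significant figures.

V_th ≈ 5.83 V, R_th ≈ 2.47 kΩ

Open-circuit (no load on X): V_th = V_supply · R2/(R1 + R2) = 34.3 × 2.97/(14.50 + 2.97) = 5.831 V.
With V_supply suppressed (replaced by a short), R_th = R1 ‖ R2 = (14.50 × 2.97)/(14.50 + 2.97) = 2.465 kΩ.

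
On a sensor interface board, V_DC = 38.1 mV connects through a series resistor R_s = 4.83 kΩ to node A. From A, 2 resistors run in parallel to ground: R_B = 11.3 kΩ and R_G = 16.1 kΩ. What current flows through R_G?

Parallel bank: R_p = 1/(1/11.3 + 1/16.1) = 6.640 kΩ.
Node voltage V_A = V_DC · R_p/(R_s + R_p) = 38.1 × 0.5789 = 22.06 mV.
Branch current I = V_A/R_G = 22.06/16.1 = 1.370 µA.

I ≈ 1.37 µA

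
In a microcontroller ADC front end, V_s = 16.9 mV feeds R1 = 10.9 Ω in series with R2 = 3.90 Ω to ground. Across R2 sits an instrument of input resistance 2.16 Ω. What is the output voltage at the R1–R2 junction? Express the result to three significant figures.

First combine the lower leg with the load: R2 ‖ R_L = 1.390 Ω.
Then V_out = V_s · R2'/(R1 + R2') = 16.9 × 1.390/12.29 = 1.912 mV.

V_out ≈ 1.91 mV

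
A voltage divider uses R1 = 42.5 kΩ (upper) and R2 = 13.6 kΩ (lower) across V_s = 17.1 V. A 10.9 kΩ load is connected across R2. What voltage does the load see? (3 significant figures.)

R2 ‖ R_L = (13.6 × 10.9)/(13.6 + 10.9) = 6.051 kΩ.
Then V_out = V_s · R2'/(R1 + R2') = 17.1 × 6.051/48.55 = 2.131 V.
(Unloaded it would be 4.15 V; the load pulls it down.)

V_out ≈ 2.13 V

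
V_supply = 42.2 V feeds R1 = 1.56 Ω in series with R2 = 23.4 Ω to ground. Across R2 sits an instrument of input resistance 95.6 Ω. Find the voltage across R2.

V_out ≈ 39.0 V

The load sits in parallel with R2, giving an effective lower resistance R2' = R2·R_L/(R2+R_L) = 18.80 Ω.
Then V_out = V_supply · R2'/(R1 + R2') = 42.2 × 18.80/20.36 = 38.97 V.
(Unloaded it would be 39.6 V; the load pulls it down.)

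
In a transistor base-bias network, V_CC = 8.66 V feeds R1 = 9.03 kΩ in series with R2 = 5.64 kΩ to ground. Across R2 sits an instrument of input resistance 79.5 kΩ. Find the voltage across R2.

V_out ≈ 3.19 V

R2 ‖ R_L = (5.64 × 79.5)/(5.64 + 79.5) = 5.266 kΩ.
Then V_out = V_CC · R2'/(R1 + R2') = 8.66 × 5.266/14.30 = 3.190 V.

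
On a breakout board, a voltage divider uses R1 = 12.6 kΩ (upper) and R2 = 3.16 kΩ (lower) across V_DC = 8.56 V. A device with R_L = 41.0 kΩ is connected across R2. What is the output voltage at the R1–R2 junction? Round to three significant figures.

V_out ≈ 1.62 V

The load sits in parallel with R2, giving an effective lower resistance R2' = R2·R_L/(R2+R_L) = 2.934 kΩ.
Then V_out = V_DC · R2'/(R1 + R2') = 8.56 × 2.934/15.53 = 1.617 V.
(Unloaded it would be 1.72 V; the load pulls it down.)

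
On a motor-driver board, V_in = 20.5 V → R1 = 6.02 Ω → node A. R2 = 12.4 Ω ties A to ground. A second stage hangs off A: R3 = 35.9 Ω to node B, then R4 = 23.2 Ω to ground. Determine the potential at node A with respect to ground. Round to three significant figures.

V_A ≈ 12.9 V

The second stage (R3 + R4 = 59.10 Ω) loads node A in parallel with R2.
R2 ‖ (R3+R4) = 10.25 Ω.
So V_A = 20.5 × 0.6300 = 12.91 V.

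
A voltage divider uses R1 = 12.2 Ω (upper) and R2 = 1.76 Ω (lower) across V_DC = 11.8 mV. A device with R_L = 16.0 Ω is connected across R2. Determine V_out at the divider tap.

V_out ≈ 1.36 mV

First combine the lower leg with the load: R2 ‖ R_L = 1.586 Ω.
Voltage divider with the loaded lower leg: V_out = 11.8 × 1.586/(12.2 + 1.586) = 11.8 × 0.1150 = 1.357 mV.
(Unloaded it would be 1.49 mV; the load pulls it down.)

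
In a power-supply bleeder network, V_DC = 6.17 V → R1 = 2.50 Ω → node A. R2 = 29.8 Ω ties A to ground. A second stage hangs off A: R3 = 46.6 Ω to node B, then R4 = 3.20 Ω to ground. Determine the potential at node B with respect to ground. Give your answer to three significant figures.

V_B ≈ 0.350 V

The second stage (R3 + R4 = 49.80 Ω) loads node A in parallel with R2.
R2 ‖ (R3+R4) = 18.64 Ω.
So V_A = 6.17 × 0.8818 = 5.440 V.
Then the unloaded second divider: V_B = V_A × R4/(R3+R4) = 5.440 × 0.06426 = 0.3496 V.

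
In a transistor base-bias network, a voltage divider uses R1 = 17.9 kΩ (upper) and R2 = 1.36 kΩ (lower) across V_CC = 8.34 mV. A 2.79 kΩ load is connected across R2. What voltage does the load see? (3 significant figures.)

V_out ≈ 0.405 mV

R2 ‖ R_L = (1.36 × 2.79)/(1.36 + 2.79) = 0.9143 kΩ.
Now apply the divider: V_out = 8.34 × 0.04860 = 0.4053 mV.
(Unloaded it would be 0.589 mV; the load pulls it down.)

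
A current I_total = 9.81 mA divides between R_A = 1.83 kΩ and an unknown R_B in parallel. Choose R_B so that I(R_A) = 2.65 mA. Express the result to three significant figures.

Two-branch current divider: I_A = I_total · R_B/(R_A + R_B).
With f = 0.2701, R_B = R_A · f/(1−f) = 1.83 × 0.3701 = 0.6773 kΩ.

R_B ≈ 0.677 kΩ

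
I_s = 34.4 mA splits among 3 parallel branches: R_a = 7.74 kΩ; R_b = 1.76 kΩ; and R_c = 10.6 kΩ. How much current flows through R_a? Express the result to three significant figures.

Conductances: ΣG = 1/7.74 + 1/1.76 + 1/10.6 = 0.7917 (1/kΩ).
Current divider: I(R_a) = I_s · G_k/ΣG = 34.4 × (0.1292/0.7917) = 34.4 × 0.1632 = 5.614 mA.

I ≈ 5.61 mA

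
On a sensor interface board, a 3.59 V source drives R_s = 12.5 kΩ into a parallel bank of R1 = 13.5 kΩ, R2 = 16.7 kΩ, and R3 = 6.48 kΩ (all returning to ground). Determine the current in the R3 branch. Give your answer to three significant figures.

Parallel bank: R_p = 1/(1/13.5 + 1/16.7 + 1/6.48) = 3.469 kΩ.
V_A = 3.59 × 3.469/15.97 = 0.7799 V.
I(R3) = V_A / R3 = 0.7799/6.48 = 0.1203 mA.

I ≈ 0.120 mA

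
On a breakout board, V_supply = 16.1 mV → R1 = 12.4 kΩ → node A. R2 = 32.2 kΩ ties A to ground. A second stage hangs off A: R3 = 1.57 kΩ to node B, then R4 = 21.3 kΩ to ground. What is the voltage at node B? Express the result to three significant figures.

The second stage (R3 + R4 = 22.87 kΩ) loads node A in parallel with R2.
R2 ‖ (R3+R4) = 13.37 kΩ.
First divider: V_A = V_supply · 13.37/(12.4 + 13.37) = 8.354 mV.
V_B = V_A × 0.9314 = 7.780 mV.

V_B ≈ 7.78 mV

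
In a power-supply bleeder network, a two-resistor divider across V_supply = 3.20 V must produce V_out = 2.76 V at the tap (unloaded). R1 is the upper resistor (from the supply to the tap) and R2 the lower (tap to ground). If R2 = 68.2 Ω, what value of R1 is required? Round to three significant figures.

V_out/V_supply = R2/(R1+R2) = 0.8625.
So R1 = R2 · (V_supply/V_out − 1) = 68.2 × (3.20/2.76 − 1) = 68.2 × 0.1594 = 10.87 Ω.

R1 ≈ 10.9 Ω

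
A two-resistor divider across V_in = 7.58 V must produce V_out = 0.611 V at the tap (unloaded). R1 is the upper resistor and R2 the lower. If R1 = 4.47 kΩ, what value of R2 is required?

R2 ≈ 0.392 kΩ

V_out/V_in = R2/(R1+R2) = 0.08061.
R2 = R1 · 0.08061/(1 − 0.08061) = 0.3919 kΩ.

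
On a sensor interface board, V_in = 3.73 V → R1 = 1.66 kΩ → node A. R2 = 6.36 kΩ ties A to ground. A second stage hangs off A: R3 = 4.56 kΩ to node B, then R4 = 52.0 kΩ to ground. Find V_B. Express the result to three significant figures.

V_B ≈ 2.66 V

Looking into the second stage from A: R3 + R4 = 56.56 kΩ appears in parallel with R2.
Effective lower resistance at A: R2 ‖ 56.56 = 5.717 kΩ.
V_A = 3.73 × 5.717/(1.66 + 5.717) = 2.891 V.
Then the unloaded second divider: V_B = V_A × R4/(R3+R4) = 2.891 × 0.9194 = 2.658 V.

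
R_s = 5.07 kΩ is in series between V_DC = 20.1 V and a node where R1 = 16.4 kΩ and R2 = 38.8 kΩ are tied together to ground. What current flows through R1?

I ≈ 0.851 mA

Equivalent of the parallel group: R_p = 11.53 kΩ.
Node voltage V_A = V_DC · R_p/(R_s + R_p) = 20.1 × 0.6945 = 13.96 V.
Branch current I = V_A/R1 = 13.96/16.4 = 0.8512 mA.
(Equivalently: I_total = 1.211 mA, then current-divider fraction G_k/ΣG = 0.7029.)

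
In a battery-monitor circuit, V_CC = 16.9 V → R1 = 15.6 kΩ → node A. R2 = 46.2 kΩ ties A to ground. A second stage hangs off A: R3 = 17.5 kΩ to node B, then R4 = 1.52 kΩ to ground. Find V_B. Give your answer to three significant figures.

V_B ≈ 0.626 V

The second stage (R3 + R4 = 19.02 kΩ) loads node A in parallel with R2.
Effective lower resistance at A: R2 ‖ 19.02 = 13.47 kΩ.
So V_A = 16.9 × 0.4634 = 7.832 V.
Stage 2 is unloaded, so V_B = V_A · R4/(R3+R4) = 7.832 × 1.52/19.02 = 0.6259 V.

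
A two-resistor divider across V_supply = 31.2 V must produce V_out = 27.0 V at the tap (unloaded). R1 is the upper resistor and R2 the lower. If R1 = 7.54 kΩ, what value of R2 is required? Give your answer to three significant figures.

V_out/V_supply = R2/(R1+R2) = 0.8654.
Rearranging, R2 = R1·k/(1−k) = 7.54 × 6.429 = 48.47 kΩ.

R2 ≈ 48.5 kΩ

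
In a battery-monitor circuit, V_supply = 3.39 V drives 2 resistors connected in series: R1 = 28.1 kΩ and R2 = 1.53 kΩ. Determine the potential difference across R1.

ΣR = 28.1 + 1.53 = 29.63 kΩ.
V = V_supply · R/ΣR = 3.39 × 0.9484 = 3.215 V.

V ≈ 3.21 V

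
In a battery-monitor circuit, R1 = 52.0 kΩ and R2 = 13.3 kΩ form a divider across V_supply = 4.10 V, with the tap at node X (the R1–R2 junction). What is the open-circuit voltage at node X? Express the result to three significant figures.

With X open, the divider is unloaded: V_th = 4.10 × 13.3/65.30 = 0.8351 V.

V_th ≈ 0.835 V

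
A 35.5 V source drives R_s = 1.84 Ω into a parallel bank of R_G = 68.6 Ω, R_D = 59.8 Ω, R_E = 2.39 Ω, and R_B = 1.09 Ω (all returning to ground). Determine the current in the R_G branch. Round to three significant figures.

I ≈ 0.147 A

Equivalent of the parallel group: R_p = 0.7315 Ω.
V_A by voltage divider: V_A = 35.5 × 0.7315/(1.84 + 0.7315) = 10.10 V.
Branch current I = V_A/R_G = 10.10/68.6 = 0.1472 A.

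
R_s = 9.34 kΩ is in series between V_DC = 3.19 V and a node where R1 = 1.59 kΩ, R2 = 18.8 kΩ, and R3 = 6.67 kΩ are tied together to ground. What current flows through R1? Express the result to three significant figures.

I ≈ 0.229 mA

Combine the parallel branches: R_p = (1/1.59 + 1/18.8 + 1/6.67)⁻¹ = 1.202 kΩ.
V_A = 3.19 × 1.202/10.54 = 0.3637 V.
I(R1) = V_A / R1 = 0.3637/1.59 = 0.2287 mA.
(Equivalently: I_total = 0.3026 mA, then current-divider fraction G_k/ΣG = 0.7559.)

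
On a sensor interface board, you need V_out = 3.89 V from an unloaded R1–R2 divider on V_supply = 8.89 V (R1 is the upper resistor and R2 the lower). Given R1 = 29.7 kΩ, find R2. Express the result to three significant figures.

R2 ≈ 23.1 kΩ

Required fraction k = V_out/V_supply = 0.4376.
R2 = R1 · 0.4376/(1 − 0.4376) = 23.11 kΩ.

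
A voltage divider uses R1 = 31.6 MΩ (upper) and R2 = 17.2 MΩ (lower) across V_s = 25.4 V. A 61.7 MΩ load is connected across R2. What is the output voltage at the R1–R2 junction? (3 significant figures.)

R2 ‖ R_L = (17.2 × 61.7)/(17.2 + 61.7) = 13.45 MΩ.
Now apply the divider: V_out = 25.4 × 0.2986 = 7.584 V.

V_out ≈ 7.58 V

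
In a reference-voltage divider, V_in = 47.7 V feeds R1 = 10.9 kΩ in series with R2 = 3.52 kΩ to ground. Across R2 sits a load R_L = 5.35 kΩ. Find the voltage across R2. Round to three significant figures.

First combine the lower leg with the load: R2 ‖ R_L = 2.123 kΩ.
Voltage divider with the loaded lower leg: V_out = 47.7 × 2.123/(10.9 + 2.123) = 47.7 × 0.1630 = 7.776 V.

V_out ≈ 7.78 V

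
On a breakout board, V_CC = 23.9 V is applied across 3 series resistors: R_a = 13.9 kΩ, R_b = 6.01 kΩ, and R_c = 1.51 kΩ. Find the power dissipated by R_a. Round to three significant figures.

P ≈ 17.3 mW

ΣR = 21.42 kΩ → I = 23.9/21.42 = 1.116 mA.
P(R_a) = I²·R_a = (1.116)² × 13.9 = 17.31 mW.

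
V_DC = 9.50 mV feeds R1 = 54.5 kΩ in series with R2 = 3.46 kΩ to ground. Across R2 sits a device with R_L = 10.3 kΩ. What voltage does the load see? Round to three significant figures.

The load sits in parallel with R2, giving an effective lower resistance R2' = R2·R_L/(R2+R_L) = 2.590 kΩ.
Then V_out = V_DC · R2'/(R1 + R2') = 9.50 × 2.590/57.09 = 0.4310 mV.

V_out ≈ 0.431 mV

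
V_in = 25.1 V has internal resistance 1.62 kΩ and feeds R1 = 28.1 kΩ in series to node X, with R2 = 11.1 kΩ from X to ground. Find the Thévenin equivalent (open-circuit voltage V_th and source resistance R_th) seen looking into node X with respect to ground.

R1' = 1.62 + 28.1 = 29.72 kΩ (source resistance + R1).
Open-circuit (no load on X): V_th = V_in · R2/(R1' + R2) = 25.1 × 11.1/(29.72 + 11.1) = 6.825 V.
With V_in suppressed (replaced by a short), R_th = R1' ‖ R2 = (29.72 × 11.1)/(29.72 + 11.1) = 8.082 kΩ.

V_th ≈ 6.83 V, R_th ≈ 8.08 kΩ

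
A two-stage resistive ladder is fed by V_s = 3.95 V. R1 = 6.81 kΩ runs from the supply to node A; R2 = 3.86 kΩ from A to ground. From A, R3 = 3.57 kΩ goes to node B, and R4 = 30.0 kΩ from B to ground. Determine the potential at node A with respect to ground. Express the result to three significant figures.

Looking into the second stage from A: R3 + R4 = 33.57 kΩ appears in parallel with R2.
Effective lower resistance at A: R2 ‖ 33.57 = 3.462 kΩ.
V_A = 3.95 × 3.462/(6.81 + 3.462) = 1.331 V.

V_A ≈ 1.33 V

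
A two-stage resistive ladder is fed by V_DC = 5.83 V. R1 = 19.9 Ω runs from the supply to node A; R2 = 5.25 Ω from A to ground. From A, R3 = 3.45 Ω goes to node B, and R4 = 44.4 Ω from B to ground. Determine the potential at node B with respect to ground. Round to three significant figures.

V_B ≈ 1.04 V

Node A sees R2 in parallel with the series input of stage 2, R3 + R4 = 47.85 Ω.
Effective lower resistance at A: R2 ‖ 47.85 = 4.731 Ω.
So V_A = 5.83 × 0.1921 = 1.120 V.
Then the unloaded second divider: V_B = V_A × R4/(R3+R4) = 1.120 × 0.9279 = 1.039 V.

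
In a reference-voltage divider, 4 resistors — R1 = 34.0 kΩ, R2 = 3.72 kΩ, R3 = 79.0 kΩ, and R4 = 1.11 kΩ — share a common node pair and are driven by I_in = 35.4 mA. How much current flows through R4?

Total conductance ΣG = 1/34.0 + 1/3.72 + 1/79.0 + 1/1.11 = 1.212 (units of 1/kΩ).
R4 takes the fraction G_k/ΣG = 0.9009/1.212 = 0.7434, so I = 35.4 × 0.7434 = 26.32 mA.

I ≈ 26.3 mA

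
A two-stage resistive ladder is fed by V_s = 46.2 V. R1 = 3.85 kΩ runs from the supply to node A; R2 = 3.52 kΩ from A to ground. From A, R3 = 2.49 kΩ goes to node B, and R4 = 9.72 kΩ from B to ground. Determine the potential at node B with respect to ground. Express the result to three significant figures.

V_B ≈ 15.3 V

Node A sees R2 in parallel with the series input of stage 2, R3 + R4 = 12.21 kΩ.
R2 ‖ (R3+R4) = 2.732 kΩ.
So V_A = 46.2 × 0.4151 = 19.18 V.
Stage 2 is unloaded, so V_B = V_A · R4/(R3+R4) = 19.18 × 9.72/12.21 = 15.27 V.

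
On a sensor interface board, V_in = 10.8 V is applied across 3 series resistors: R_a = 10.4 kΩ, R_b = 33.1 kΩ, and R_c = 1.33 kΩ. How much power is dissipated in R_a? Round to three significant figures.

Series current I = V_in/ΣR = 10.8/44.83 = 0.2409 mA.
P = I²R = 0.05804 × 10.4 = 0.6036 mW.

P ≈ 0.604 mW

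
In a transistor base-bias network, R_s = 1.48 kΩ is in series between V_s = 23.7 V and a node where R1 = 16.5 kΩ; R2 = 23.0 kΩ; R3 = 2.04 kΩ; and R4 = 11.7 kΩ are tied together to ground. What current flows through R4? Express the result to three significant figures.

I ≈ 1.01 mA

Combine the parallel branches: R_p = (1/16.5 + 1/23.0 + 1/2.04 + 1/11.7)⁻¹ = 1.471 kΩ.
Node voltage V_A = V_s · R_p/(R_s + R_p) = 23.7 × 0.4985 = 11.81 V.
I(R4) = V_A / R4 = 11.81/11.7 = 1.010 mA.
(Check via current divider: I_total = 8.031 mA; share G_k/ΣG = 0.1257 → same result.)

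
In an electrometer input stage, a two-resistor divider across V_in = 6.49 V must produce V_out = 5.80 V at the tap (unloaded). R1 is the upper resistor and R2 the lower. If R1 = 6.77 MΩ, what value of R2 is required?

R2 ≈ 56.9 MΩ

V_out/V_in = R2/(R1+R2) = 0.8937.
So R2 = R1 · V_out/(V_in − V_out) = 6.77 × 5.80/(6.49 − 5.80) = 6.77 × 8.406 = 56.91 MΩ.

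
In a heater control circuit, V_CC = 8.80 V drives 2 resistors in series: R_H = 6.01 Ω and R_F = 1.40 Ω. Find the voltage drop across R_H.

V ≈ 7.14 V

ΣR = 6.01 + 1.40 = 7.410 Ω.
V = V_CC · R/ΣR = 8.80 × 0.8111 = 7.137 V.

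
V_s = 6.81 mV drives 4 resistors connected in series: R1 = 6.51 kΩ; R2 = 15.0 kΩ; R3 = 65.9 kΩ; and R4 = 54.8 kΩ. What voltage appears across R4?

Total series resistance ΣR = 6.51 + 15.0 + 65.9 + 54.8 = 142.2 kΩ.
By the voltage-divider rule, V = 6.81 × 54.80/142.2 = 2.624 mV.

V ≈ 2.62 mV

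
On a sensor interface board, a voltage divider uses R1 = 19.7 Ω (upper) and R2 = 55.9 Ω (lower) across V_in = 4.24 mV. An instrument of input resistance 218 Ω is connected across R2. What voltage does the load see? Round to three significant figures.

V_out ≈ 2.94 mV

First combine the lower leg with the load: R2 ‖ R_L = 44.49 Ω.
Voltage divider with the loaded lower leg: V_out = 4.24 × 44.49/(19.7 + 44.49) = 4.24 × 0.6931 = 2.939 mV.
(Unloaded it would be 3.14 mV; the load pulls it down.)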